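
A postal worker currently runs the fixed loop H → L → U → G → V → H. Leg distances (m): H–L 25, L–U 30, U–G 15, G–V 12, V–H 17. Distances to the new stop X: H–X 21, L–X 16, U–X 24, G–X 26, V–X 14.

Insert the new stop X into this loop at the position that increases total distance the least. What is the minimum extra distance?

Adding 10 m by placing X on the L–U leg.

Insertion cost between consecutive stops i–j is d(i,X) + d(X,j) − d(i,j):
  between H and L: 21 + 16 − 25 = 12
  between L and U: 16 + 24 − 30 = 10
  between U and G: 24 + 26 − 15 = 35
  between G and V: 26 + 14 − 12 = 28
  between V and H: 14 + 21 − 17 = 18
Cheapest insertion is between L and U, adding 10.
New total = 99 + 10 = 109.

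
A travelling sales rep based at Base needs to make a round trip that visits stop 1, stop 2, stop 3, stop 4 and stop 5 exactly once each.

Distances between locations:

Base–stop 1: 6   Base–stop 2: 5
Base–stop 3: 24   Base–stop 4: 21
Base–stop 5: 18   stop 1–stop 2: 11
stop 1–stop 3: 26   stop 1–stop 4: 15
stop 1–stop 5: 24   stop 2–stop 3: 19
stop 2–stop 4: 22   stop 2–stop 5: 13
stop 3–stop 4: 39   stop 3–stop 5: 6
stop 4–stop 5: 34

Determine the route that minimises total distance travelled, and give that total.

With 5 stops there are 5!/2 = 60 distinct round trips (a route and its reverse cost the same).
Base→stop 1→stop 2→stop 3→stop 4→stop 5→Base: 6+11+19+39+34+18 = 127
Base→stop 1→stop 2→stop 3→stop 5→stop 4→Base: 6+11+19+6+34+21 = 97
Base→stop 1→stop 2→stop 4→stop 3→stop 5→Base: 6+11+22+39+6+18 = 102
Base→stop 1→stop 2→stop 4→stop 5→stop 3→Base: 6+11+22+34+6+24 = 103
Base→stop 1→stop 2→stop 5→stop 3→stop 4→Base: 6+11+13+6+39+21 = 96
Base→stop 1→stop 2→stop 5→stop 4→stop 3→Base: 6+11+13+34+39+24 = 127
Base→stop 1→stop 3→stop 2→stop 4→stop 5→Base: 6+26+19+22+34+18 = 125
Base→stop 1→stop 3→stop 2→stop 5→stop 4→Base: 6+26+19+13+34+21 = 119
Base→stop 1→stop 3→stop 4→stop 2→stop 5→Base: 6+26+39+22+13+18 = 124
Base→stop 1→stop 3→stop 4→stop 5→stop 2→Base: 6+26+39+34+13+5 = 123
Base→stop 1→stop 3→stop 5→stop 2→stop 4→Base: 6+26+6+13+22+21 = 94
Base→stop 1→stop 3→stop 5→stop 4→stop 2→Base: 6+26+6+34+22+5 = 99
Base→stop 1→stop 4→stop 2→stop 3→stop 5→Base: 6+15+22+19+6+18 = 86
Base→stop 1→stop 4→stop 2→stop 5→stop 3→Base: 6+15+22+13+6+24 = 86
… (46 more)
Base→stop 1→stop 4→stop 3→stop 5→stop 2→Base: 6+15+39+6+13+5 = 84  ← best
The minimum is 84.
One optimal route: Base → stop 1 → stop 4 → stop 3 → stop 5 → stop 2 → Base (or its reverse).

Shortest round trip = 84.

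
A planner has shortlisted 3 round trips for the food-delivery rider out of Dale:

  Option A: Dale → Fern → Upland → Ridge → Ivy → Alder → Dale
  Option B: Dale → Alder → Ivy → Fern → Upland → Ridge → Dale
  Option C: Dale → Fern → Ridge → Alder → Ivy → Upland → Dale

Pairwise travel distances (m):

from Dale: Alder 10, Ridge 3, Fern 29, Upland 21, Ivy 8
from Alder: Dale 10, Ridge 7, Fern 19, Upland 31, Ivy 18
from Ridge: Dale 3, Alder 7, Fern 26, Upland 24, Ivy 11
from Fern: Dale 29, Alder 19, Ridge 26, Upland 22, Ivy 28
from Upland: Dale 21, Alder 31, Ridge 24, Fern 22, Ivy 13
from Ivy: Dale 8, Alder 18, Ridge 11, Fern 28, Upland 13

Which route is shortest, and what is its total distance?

Option A: 29 + 22 + 24 + 11 + 18 + 10 = 114
Option B: 10 + 18 + 28 + 22 + 24 + 3 = 105
Option C: 29 + 26 + 7 + 18 + 13 + 21 = 114

105 m — Option B is the shortest.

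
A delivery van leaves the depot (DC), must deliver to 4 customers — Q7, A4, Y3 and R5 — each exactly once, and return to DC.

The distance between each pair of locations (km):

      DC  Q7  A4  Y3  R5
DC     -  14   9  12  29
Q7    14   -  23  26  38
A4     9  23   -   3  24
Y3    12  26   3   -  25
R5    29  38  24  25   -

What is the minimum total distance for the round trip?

DC→Q7→A4→Y3→R5→DC: 14+23+3+25+29 = 94
DC→Q7→A4→R5→Y3→DC: 14+23+24+25+12 = 98
DC→Q7→Y3→A4→R5→DC: 14+26+3+24+29 = 96
DC→Q7→Y3→R5→A4→DC: 14+26+25+24+9 = 98
DC→Q7→R5→A4→Y3→DC: 14+38+24+3+12 = 91
DC→Q7→R5→Y3→A4→DC: 14+38+25+3+9 = 89
DC→A4→Q7→Y3→R5→DC: 9+23+26+25+29 = 112
DC→A4→Q7→R5→Y3→DC: 9+23+38+25+12 = 107
DC→A4→Y3→Q7→R5→DC: 9+3+26+38+29 = 105
DC→A4→R5→Q7→Y3→DC: 9+24+38+26+12 = 109
DC→Y3→Q7→A4→R5→DC: 12+26+23+24+29 = 114
DC→Y3→A4→Q7→R5→DC: 12+3+23+38+29 = 105
The minimum is 89.
One optimal route: DC → Q7 → R5 → Y3 → A4 → DC (or its reverse).

89 km — the shortest possible round trip.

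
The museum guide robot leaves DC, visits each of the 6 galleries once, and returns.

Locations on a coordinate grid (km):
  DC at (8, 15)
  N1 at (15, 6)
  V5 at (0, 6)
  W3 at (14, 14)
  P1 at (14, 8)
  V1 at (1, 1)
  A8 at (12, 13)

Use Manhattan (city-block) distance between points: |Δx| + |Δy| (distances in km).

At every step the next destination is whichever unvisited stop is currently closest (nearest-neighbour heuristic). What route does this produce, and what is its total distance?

DC → [A8:6 / W3:7 / P1:13 / N1:16 / V5:17 / V1:21] → A8 (6)
A8 → [W3:3 / P1:7 / N1:10 / V5:19 / V1:23] → W3 (3)
W3 → [P1:6 / N1:9 / V5:22 / V1:26] → P1 (6)
P1 → [N1:3 / V5:16 / V1:20] → N1 (3)
N1 → [V5:15 / V1:19] → V5 (15)
V5 → [V1:6] → V1 (6)
Return V1→DC: 21.
Total = 6 + 3 + 6 + 3 + 15 + 6 + 21 = 60.

Nearest-neighbour total = 60 km; route DC → A8 → W3 → P1 → N1 → V5 → V1 → DC.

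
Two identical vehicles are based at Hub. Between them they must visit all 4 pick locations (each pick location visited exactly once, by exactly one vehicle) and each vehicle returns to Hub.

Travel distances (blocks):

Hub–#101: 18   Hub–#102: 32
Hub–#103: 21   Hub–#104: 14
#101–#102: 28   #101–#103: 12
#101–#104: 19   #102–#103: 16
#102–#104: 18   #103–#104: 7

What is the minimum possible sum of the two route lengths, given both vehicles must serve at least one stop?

There are 2^3 − 1 = 7 ways to divide the 4 stops into two non-empty groups. For each, the best each vehicle can do is its own shortest tour through its group:
  {#101} + {#102, #103, #104}: 36 + 69 = 105
  {#102} + {#101, #103, #104}: 64 + 51 = 115
  {#101, #102} + {#103, #104}: 78 + 42 = 120
  {#103} + {#101, #102, #104}: 42 + 78 = 120
  {#101, #103} + {#102, #104}: 51 + 64 = 115
  {#102, #103} + {#101, #104}: 69 + 51 = 120
  … (7 splits in total)
Best: vehicle 1 Hub → #101 → Hub = 36; vehicle 2 Hub → #102 → #103 → #104 → Hub = 69; combined 105.

Minimum combined distance: 105 blocks.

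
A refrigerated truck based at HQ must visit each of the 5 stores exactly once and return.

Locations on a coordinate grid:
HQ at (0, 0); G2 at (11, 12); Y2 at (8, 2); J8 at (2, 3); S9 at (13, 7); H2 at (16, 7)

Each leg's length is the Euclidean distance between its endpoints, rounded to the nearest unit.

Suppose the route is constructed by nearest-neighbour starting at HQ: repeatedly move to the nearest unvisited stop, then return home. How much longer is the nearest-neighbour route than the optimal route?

HQ: J8=4, Y2=8, S9=15, G2=16, H2=17 ⇒ J8
J8: Y2=6, S9=12, G2=13, H2=15 ⇒ Y2
Y2: S9=7, H2=9, G2=10 ⇒ S9
S9: H2=3, G2=5 ⇒ H2
H2: G2=7 ⇒ G2
NN route HQ → J8 → Y2 → S9 → H2 → G2 → HQ costs 43.
Optimal: HQ → Y2 → S9 → H2 → G2 → J8 → HQ costs 42 (by enumerating all 60 distinct tours).
Excess = 43 − 42 = 1.

1 longer than the optimal tour.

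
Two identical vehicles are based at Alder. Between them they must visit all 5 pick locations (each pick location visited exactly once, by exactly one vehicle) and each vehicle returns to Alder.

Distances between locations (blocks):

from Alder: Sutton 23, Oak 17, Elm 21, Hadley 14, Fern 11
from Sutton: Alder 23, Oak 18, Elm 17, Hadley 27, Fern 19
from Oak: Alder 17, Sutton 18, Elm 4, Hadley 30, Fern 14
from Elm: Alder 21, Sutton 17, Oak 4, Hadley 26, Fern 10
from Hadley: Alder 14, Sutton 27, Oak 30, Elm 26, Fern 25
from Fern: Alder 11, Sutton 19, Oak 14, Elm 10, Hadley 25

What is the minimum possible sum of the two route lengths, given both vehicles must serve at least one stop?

Minimum combined distance: 94 blocks.

Check every non-empty split of the stops between the two vehicles; for each half take its own optimal tour:
  {Sutton} + {Oak, Elm, Hadley, Fern}: 46 + 69 = 115
  {Oak} + {Sutton, Elm, Hadley, Fern}: 34 + 79 = 113
  {Sutton, Oak} + {Elm, Hadley, Fern}: 58 + 61 = 119
  {Elm} + {Sutton, Oak, Hadley, Fern}: 42 + 84 = 126
  {Sutton, Elm} + {Oak, Hadley, Fern}: 61 + 69 = 130
  {Oak, Elm} + {Sutton, Hadley, Fern}: 42 + 71 = 113
  … (15 splits in total)
  {Hadley} + {Sutton, Oak, Elm, Fern}: 28 + 66 = 94  ← best
Best: vehicle 1 Alder → Hadley → Alder = 28; vehicle 2 Alder → Sutton → Oak → Elm → Fern → Alder = 66; combined 94.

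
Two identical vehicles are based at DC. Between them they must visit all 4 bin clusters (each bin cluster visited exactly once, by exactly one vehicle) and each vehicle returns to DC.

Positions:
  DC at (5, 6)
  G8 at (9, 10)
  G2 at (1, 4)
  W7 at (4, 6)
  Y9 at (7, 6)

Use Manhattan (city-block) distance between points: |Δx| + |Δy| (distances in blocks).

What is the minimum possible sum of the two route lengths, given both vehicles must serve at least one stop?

Try each way of splitting the stops between the two vehicles (each non-empty) and, for each split, find the best tour for each vehicle:
  {G8} + {G2, W7, Y9}: 16 + 16 = 32
  {G2} + {G8, W7, Y9}: 12 + 18 = 30
  {G8, G2} + {W7, Y9}: 28 + 6 = 34
  {W7} + {G8, G2, Y9}: 2 + 28 = 30
  {G8, W7} + {G2, Y9}: 18 + 16 = 34
  {G2, W7} + {G8, Y9}: 12 + 16 = 28
  … (7 splits in total)
Best: vehicle 1 DC → G2 → W7 → DC = 12; vehicle 2 DC → G8 → Y9 → DC = 16; combined 28.

28 blocks — the smallest possible combined total.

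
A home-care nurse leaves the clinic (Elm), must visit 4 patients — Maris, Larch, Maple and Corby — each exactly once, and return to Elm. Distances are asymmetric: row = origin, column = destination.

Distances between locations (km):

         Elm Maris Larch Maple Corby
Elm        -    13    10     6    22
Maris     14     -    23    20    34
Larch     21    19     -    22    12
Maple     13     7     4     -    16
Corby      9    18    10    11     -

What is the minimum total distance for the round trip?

Elm-Maris-Larch-Maple-Corby-Elm: 13+23+22+16+9 = 83
Elm-Maris-Larch-Corby-Maple-Elm: 13+23+12+11+13 = 72
Elm-Maris-Maple-Larch-Corby-Elm: 13+20+4+12+9 = 58
Elm-Maris-Maple-Corby-Larch-Elm: 13+20+16+10+21 = 80
Elm-Maris-Corby-Larch-Maple-Elm: 13+34+10+22+13 = 92
Elm-Maris-Corby-Maple-Larch-Elm: 13+34+11+4+21 = 83
Elm-Larch-Maris-Maple-Corby-Elm: 10+19+20+16+9 = 74
Elm-Larch-Maris-Corby-Maple-Elm: 10+19+34+11+13 = 87
Elm-Larch-Maple-Maris-Corby-Elm: 10+22+7+34+9 = 82
Elm-Larch-Maple-Corby-Maris-Elm: 10+22+16+18+14 = 80
Elm-Larch-Corby-Maris-Maple-Elm: 10+12+18+20+13 = 73
Elm-Larch-Corby-Maple-Maris-Elm: 10+12+11+7+14 = 54
Elm-Maple-Maris-Larch-Corby-Elm: 6+7+23+12+9 = 57
Elm-Maple-Maris-Corby-Larch-Elm: 6+7+34+10+21 = 78
… (10 more)
The minimum is 54.
One optimal route: Elm → Larch → Corby → Maple → Maris → Elm.

54 km — the shortest possible round trip.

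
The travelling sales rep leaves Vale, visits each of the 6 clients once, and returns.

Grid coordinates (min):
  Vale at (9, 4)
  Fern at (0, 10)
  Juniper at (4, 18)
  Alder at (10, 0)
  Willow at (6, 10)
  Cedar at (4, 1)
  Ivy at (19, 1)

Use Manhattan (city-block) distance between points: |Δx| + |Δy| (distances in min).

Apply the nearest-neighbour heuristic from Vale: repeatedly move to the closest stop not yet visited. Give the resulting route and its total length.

At Vale the remaining stops are Alder 5, Cedar 8, Willow 9, Ivy 13, Fern 15, Juniper 19; go to Alder.
At Alder the remaining stops are Cedar 7, Ivy 10, Willow 14, Fern 20, Juniper 24; go to Cedar.
At Cedar the remaining stops are Willow 11, Fern 13, Ivy 15, Juniper 17; go to Willow.
At Willow the remaining stops are Fern 6, Juniper 10, Ivy 22; go to Fern.
At Fern the remaining stops are Juniper 12, Ivy 28; go to Juniper.
At Juniper the remaining stops are Ivy 32; go to Ivy.
Return Ivy→Vale: 13.
Total = 5 + 7 + 11 + 6 + 12 + 32 + 13 = 86.

86 min along Vale → Alder → Cedar → Willow → Fern → Juniper → Ivy → Vale.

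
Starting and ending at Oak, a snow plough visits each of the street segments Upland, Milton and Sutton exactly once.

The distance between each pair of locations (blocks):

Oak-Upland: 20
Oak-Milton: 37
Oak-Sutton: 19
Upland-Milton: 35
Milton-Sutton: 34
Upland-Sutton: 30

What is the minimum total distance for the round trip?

Shortest round trip = 108 blocks.

There are 3 distinct closed tours to check (reversals are equivalent).
Oak - Upland - Milton - Sutton - Oak: 20+35+34+19 = 108
Oak - Upland - Sutton - Milton - Oak: 20+30+34+37 = 121
Oak - Milton - Upland - Sutton - Oak: 37+35+30+19 = 121
The minimum is 108.
One optimal route: Oak → Upland → Milton → Sutton → Oak (or its reverse).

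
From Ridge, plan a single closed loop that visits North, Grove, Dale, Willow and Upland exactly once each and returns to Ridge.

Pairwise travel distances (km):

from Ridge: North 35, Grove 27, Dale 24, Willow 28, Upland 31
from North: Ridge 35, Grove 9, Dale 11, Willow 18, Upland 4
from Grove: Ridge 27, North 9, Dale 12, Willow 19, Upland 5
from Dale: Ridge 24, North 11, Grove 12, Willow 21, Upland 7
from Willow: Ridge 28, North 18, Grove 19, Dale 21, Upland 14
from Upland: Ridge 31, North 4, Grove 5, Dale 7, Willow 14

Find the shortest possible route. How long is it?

Shortest round trip = 91 km.

Ridge→North→Grove→Dale→Willow→Upland→Ridge: 35+9+12+21+14+31 = 122
Ridge→North→Grove→Dale→Upland→Willow→Ridge: 35+9+12+7+14+28 = 105
Ridge→North→Grove→Willow→Dale→Upland→Ridge: 35+9+19+21+7+31 = 122
Ridge→North→Grove→Willow→Upland→Dale→Ridge: 35+9+19+14+7+24 = 108
Ridge→North→Grove→Upland→Dale→Willow→Ridge: 35+9+5+7+21+28 = 105
Ridge→North→Grove→Upland→Willow→Dale→Ridge: 35+9+5+14+21+24 = 108
Ridge→North→Dale→Grove→Willow→Upland→Ridge: 35+11+12+19+14+31 = 122
Ridge→North→Dale→Grove→Upland→Willow→Ridge: 35+11+12+5+14+28 = 105
Ridge→North→Dale→Willow→Grove→Upland→Ridge: 35+11+21+19+5+31 = 122
Ridge→North→Dale→Willow→Upland→Grove→Ridge: 35+11+21+14+5+27 = 113
Ridge→North→Dale→Upland→Grove→Willow→Ridge: 35+11+7+5+19+28 = 105
Ridge→North→Dale→Upland→Willow→Grove→Ridge: 35+11+7+14+19+27 = 113
Ridge→North→Willow→Grove→Dale→Upland→Ridge: 35+18+19+12+7+31 = 122
Ridge→North→Willow→Grove→Upland→Dale→Ridge: 35+18+19+5+7+24 = 108
… (46 more)
Ridge→Dale→North→Grove→Upland→Willow→Ridge: 24+11+9+5+14+28 = 91  ← best
The minimum is 91.
One optimal route: Ridge → Dale → North → Grove → Upland → Willow → Ridge (or its reverse).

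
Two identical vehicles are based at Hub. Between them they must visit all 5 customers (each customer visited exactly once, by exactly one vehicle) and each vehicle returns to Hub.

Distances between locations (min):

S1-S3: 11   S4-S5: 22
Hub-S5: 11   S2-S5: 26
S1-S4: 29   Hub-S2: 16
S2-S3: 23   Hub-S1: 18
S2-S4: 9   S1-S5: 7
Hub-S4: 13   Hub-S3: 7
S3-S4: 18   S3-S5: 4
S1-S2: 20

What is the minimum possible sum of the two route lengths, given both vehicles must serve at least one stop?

Minimum combined distance: 74 min.

Try each way of splitting the stops between the two vehicles (each non-empty) and, for each split, find the best tour for each vehicle:
  {S1} + {S2, S3, S4, S5}: 36 + 58 = 94
  {S2} + {S1, S3, S4, S5}: 32 + 60 = 92
  {S1, S2} + {S3, S4, S5}: 54 + 46 = 100
  {S3} + {S1, S2, S4, S5}: 14 + 60 = 74
  {S1, S3} + {S2, S4, S5}: 36 + 58 = 94
  {S2, S3} + {S1, S4, S5}: 46 + 60 = 106
  … (15 splits in total)
Best: vehicle 1 Hub → S3 → Hub = 14; vehicle 2 Hub → S4 → S2 → S1 → S5 → Hub = 60; combined 74.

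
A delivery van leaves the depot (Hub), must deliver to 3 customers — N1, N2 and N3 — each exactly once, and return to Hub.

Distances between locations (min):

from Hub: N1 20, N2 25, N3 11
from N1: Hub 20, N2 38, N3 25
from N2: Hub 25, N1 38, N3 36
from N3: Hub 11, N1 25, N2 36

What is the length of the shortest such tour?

With 3 stops there are 3!/2 = 3 distinct round trips (a route and its reverse cost the same).
Hub - N1 - N2 - N3 - Hub: 20+38+36+11 = 105
Hub - N1 - N3 - N2 - Hub: 20+25+36+25 = 106
Hub - N2 - N1 - N3 - Hub: 25+38+25+11 = 99
The minimum is 99.
One optimal route: Hub → N2 → N1 → N3 → Hub (or its reverse).

Minimum total distance: 99 min.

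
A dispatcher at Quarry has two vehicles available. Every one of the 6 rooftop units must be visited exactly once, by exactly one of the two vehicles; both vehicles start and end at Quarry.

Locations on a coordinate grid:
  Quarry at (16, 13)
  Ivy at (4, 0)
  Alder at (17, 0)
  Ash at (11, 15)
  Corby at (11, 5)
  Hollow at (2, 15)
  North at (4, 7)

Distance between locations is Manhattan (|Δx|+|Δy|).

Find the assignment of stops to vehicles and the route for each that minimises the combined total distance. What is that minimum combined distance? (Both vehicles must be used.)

Try each way of splitting the stops between the two vehicles (each non-empty) and, for each split, find the best tour for each vehicle:
  {Ivy} + {Alder, Ash, Corby, Hollow, North}: 50 + 60 = 110
  {Alder} + {Ivy, Ash, Corby, Hollow, North}: 28 + 58 = 86
  {Ivy, Alder} + {Ash, Corby, Hollow, North}: 52 + 48 = 100
  {Ash} + {Ivy, Alder, Corby, Hollow, North}: 14 + 70 = 84
  {Ivy, Ash} + {Alder, Corby, Hollow, North}: 54 + 60 = 114
  {Alder, Ash} + {Ivy, Corby, Hollow, North}: 42 + 58 = 100
  … (31 splits in total)
Best: vehicle 1 Quarry → Ash → Quarry = 14; vehicle 2 Quarry → Alder → Corby → Ivy → North → Hollow → Quarry = 70; combined 84.

Minimum combined distance: 84.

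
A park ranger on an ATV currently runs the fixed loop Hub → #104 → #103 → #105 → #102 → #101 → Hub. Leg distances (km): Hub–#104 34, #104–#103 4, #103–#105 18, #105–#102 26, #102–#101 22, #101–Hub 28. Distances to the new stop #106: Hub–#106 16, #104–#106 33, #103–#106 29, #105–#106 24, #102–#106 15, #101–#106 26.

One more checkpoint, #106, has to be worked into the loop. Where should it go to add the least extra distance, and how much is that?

Minimum extra distance: 13 km, inserting #106 between #105 and #102.

Insertion cost between consecutive stops i–j is d(i,#106) + d(#106,j) − d(i,j):
  between Hub and #104: 16 + 33 − 34 = 15
  between #104 and #103: 33 + 29 − 4 = 58
  between #103 and #105: 29 + 24 − 18 = 35
  between #105 and #102: 24 + 15 − 26 = 13
  between #102 and #101: 15 + 26 − 22 = 19
  between #101 and Hub: 26 + 16 − 28 = 14
Cheapest insertion is between #105 and #102, adding 13.
New total = 132 + 13 = 145.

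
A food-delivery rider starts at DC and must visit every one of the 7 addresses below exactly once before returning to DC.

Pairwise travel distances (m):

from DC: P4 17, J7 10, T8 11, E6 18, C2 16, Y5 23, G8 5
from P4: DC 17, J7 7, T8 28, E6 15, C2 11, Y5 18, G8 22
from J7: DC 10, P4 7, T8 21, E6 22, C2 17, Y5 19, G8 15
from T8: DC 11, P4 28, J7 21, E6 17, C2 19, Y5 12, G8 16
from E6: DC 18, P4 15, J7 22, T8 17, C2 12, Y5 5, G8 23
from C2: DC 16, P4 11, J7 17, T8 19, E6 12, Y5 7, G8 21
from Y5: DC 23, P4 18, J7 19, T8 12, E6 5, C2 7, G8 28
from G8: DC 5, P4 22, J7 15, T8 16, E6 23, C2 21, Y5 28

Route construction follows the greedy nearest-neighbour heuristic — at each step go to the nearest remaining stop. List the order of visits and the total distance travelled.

78 m along DC → G8 → J7 → P4 → C2 → Y5 → E6 → T8 → DC.

At DC the remaining stops are G8 5, J7 10, T8 11, C2 16, P4 17, E6 18, Y5 23; go to G8.
At G8 the remaining stops are J7 15, T8 16, C2 21, P4 22, E6 23, Y5 28; go to J7.
At J7 the remaining stops are P4 7, C2 17, Y5 19, T8 21, E6 22; go to P4.
At P4 the remaining stops are C2 11, E6 15, Y5 18, T8 28; go to C2.
At C2 the remaining stops are Y5 7, E6 12, T8 19; go to Y5.
At Y5 the remaining stops are E6 5, T8 12; go to E6.
At E6 the remaining stops are T8 17; go to T8.
Return T8→DC: 11.
Total = 5 + 15 + 7 + 11 + 7 + 5 + 17 + 11 = 78.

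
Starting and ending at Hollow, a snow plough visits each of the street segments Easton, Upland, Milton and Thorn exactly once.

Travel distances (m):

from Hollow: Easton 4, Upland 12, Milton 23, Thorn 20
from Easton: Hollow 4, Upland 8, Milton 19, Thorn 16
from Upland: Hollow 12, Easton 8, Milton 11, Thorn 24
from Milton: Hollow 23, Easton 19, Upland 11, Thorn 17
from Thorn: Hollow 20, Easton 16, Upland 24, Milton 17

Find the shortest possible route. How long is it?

With 4 stops there are 4!/2 = 12 distinct round trips (a route and its reverse cost the same).
Hollow → Easton → Upland → Milton → Thorn → Hollow: 4+8+11+17+20 = 60
Hollow → Easton → Upland → Thorn → Milton → Hollow: 4+8+24+17+23 = 76
Hollow → Easton → Milton → Upland → Thorn → Hollow: 4+19+11+24+20 = 78
Hollow → Easton → Milton → Thorn → Upland → Hollow: 4+19+17+24+12 = 76
Hollow → Easton → Thorn → Upland → Milton → Hollow: 4+16+24+11+23 = 78
Hollow → Easton → Thorn → Milton → Upland → Hollow: 4+16+17+11+12 = 60
Hollow → Upland → Easton → Milton → Thorn → Hollow: 12+8+19+17+20 = 76
Hollow → Upland → Easton → Thorn → Milton → Hollow: 12+8+16+17+23 = 76
Hollow → Upland → Milton → Easton → Thorn → Hollow: 12+11+19+16+20 = 78
Hollow → Upland → Thorn → Easton → Milton → Hollow: 12+24+16+19+23 = 94
Hollow → Milton → Easton → Upland → Thorn → Hollow: 23+19+8+24+20 = 94
Hollow → Milton → Upland → Easton → Thorn → Hollow: 23+11+8+16+20 = 78
The minimum is 60.
One optimal route: Hollow → Easton → Upland → Milton → Thorn → Hollow (or its reverse).

Minimum total distance: 60 m.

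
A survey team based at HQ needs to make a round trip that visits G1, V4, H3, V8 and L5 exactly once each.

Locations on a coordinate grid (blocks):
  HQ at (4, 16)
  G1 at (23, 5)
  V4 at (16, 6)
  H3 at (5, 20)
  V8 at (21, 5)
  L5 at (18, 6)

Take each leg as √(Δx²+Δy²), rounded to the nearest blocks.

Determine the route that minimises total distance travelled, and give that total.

50 blocks — the shortest possible round trip.

HQ → G1 → V4 → H3 → V8 → L5 → HQ: 22+7+18+22+3+17 = 89
HQ → G1 → V4 → H3 → L5 → V8 → HQ: 22+7+18+19+3+20 = 89
HQ → G1 → V4 → V8 → H3 → L5 → HQ: 22+7+5+22+19+17 = 92
HQ → G1 → V4 → V8 → L5 → H3 → HQ: 22+7+5+3+19+4 = 60
HQ → G1 → V4 → L5 → H3 → V8 → HQ: 22+7+2+19+22+20 = 92
HQ → G1 → V4 → L5 → V8 → H3 → HQ: 22+7+2+3+22+4 = 60
HQ → G1 → H3 → V4 → V8 → L5 → HQ: 22+23+18+5+3+17 = 88
HQ → G1 → H3 → V4 → L5 → V8 → HQ: 22+23+18+2+3+20 = 88
HQ → G1 → H3 → V8 → V4 → L5 → HQ: 22+23+22+5+2+17 = 91
HQ → G1 → H3 → V8 → L5 → V4 → HQ: 22+23+22+3+2+16 = 88
HQ → G1 → H3 → L5 → V4 → V8 → HQ: 22+23+19+2+5+20 = 91
HQ → G1 → H3 → L5 → V8 → V4 → HQ: 22+23+19+3+5+16 = 88
HQ → G1 → V8 → V4 → H3 → L5 → HQ: 22+2+5+18+19+17 = 83
HQ → G1 → V8 → V4 → L5 → H3 → HQ: 22+2+5+2+19+4 = 54
… (46 more)
HQ → V4 → L5 → V8 → G1 → H3 → HQ: 16+2+3+2+23+4 = 50  ← best
The minimum is 50.
One optimal route: HQ → V4 → L5 → V8 → G1 → H3 → HQ (or its reverse).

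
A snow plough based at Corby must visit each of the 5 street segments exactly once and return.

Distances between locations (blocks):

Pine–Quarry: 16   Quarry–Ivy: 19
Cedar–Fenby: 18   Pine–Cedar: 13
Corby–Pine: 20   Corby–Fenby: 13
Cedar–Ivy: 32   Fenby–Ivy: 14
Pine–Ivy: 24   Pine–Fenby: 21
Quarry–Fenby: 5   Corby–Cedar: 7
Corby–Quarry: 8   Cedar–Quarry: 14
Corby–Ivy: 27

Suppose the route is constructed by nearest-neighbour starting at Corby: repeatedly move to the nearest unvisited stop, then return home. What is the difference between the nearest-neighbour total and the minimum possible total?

Excess over optimum: 11 blocks.

Corby: Cedar=7, Quarry=8, Fenby=13, Pine=20, Ivy=27 ⇒ Cedar
Cedar: Pine=13, Quarry=14, Fenby=18, Ivy=32 ⇒ Pine
Pine: Quarry=16, Fenby=21, Ivy=24 ⇒ Quarry
Quarry: Fenby=5, Ivy=19 ⇒ Fenby
Fenby: Ivy=14 ⇒ Ivy
NN route Corby → Cedar → Pine → Quarry → Fenby → Ivy → Corby costs 82.
Optimal: Corby → Cedar → Pine → Ivy → Fenby → Quarry → Corby costs 71 (by enumerating all 60 distinct tours).
Excess = 82 − 71 = 11.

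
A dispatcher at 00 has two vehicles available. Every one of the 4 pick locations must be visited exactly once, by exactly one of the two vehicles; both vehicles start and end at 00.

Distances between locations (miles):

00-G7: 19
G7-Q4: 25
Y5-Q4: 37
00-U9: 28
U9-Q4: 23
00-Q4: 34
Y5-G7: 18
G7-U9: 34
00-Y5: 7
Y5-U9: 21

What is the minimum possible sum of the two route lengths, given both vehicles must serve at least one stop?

109 miles — the smallest possible combined total.

There are 2^3 − 1 = 7 ways to divide the 4 stops into two non-empty groups. For each, the best each vehicle can do is its own shortest tour through its group:
  {Y5} + {G7, U9, Q4}: 14 + 95 = 109
  {G7} + {Y5, U9, Q4}: 38 + 85 = 123
  {Y5, G7} + {U9, Q4}: 44 + 85 = 129
  {U9} + {Y5, G7, Q4}: 56 + 84 = 140
  {Y5, U9} + {G7, Q4}: 56 + 78 = 134
  {G7, U9} + {Y5, Q4}: 81 + 78 = 159
  … (7 splits in total)
Best: vehicle 1 00 → Y5 → 00 = 14; vehicle 2 00 → G7 → Q4 → U9 → 00 = 95; combined 109.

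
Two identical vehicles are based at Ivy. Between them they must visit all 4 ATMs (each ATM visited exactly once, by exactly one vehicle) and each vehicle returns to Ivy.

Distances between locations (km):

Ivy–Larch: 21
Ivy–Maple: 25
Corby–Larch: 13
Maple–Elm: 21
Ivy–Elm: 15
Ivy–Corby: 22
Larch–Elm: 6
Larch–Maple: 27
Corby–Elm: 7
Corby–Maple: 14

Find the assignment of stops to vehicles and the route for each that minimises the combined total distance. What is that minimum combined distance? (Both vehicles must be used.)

103 km — the smallest possible combined total.

Check every non-empty split of the stops between the two vehicles; for each half take its own optimal tour:
  {Corby} + {Larch, Maple, Elm}: 44 + 73 = 117
  {Larch} + {Corby, Maple, Elm}: 42 + 61 = 103
  {Corby, Larch} + {Maple, Elm}: 56 + 61 = 117
  {Maple} + {Corby, Larch, Elm}: 50 + 56 = 106
  {Corby, Maple} + {Larch, Elm}: 61 + 42 = 103
  {Larch, Maple} + {Corby, Elm}: 73 + 44 = 117
  … (7 splits in total)
Best: vehicle 1 Ivy → Larch → Ivy = 42; vehicle 2 Ivy → Maple → Corby → Elm → Ivy = 61; combined 103.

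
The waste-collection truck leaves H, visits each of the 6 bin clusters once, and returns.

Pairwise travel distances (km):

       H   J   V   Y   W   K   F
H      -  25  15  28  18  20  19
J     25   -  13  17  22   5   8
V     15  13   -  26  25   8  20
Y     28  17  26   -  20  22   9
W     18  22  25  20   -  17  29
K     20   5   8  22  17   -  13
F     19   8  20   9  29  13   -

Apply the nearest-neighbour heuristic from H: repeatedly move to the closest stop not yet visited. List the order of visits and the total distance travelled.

H → [V:15 / W:18 / F:19 / K:20 / J:25 / Y:28] → V (15)
V → [K:8 / J:13 / F:20 / W:25 / Y:26] → K (8)
K → [J:5 / F:13 / W:17 / Y:22] → J (5)
J → [F:8 / Y:17 / W:22] → F (8)
F → [Y:9 / W:29] → Y (9)
Y → [W:20] → W (20)
Return W→H: 18.
Total = 15 + 8 + 5 + 8 + 9 + 20 + 18 = 83.

Total distance 83 km via the nearest-neighbour route H → V → K → J → F → Y → W → H.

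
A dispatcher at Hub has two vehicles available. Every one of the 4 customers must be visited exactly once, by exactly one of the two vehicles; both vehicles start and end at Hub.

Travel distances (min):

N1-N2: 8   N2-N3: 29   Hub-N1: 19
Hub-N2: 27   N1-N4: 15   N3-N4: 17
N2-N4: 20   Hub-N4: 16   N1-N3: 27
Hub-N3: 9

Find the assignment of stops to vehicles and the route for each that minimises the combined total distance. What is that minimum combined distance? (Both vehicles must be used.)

Minimum combined distance: 81 min.

Check every non-empty split of the stops between the two vehicles; for each half take its own optimal tour:
  {N1} + {N2, N3, N4}: 38 + 73 = 111
  {N2} + {N1, N3, N4}: 54 + 60 = 114
  {N1, N2} + {N3, N4}: 54 + 42 = 96
  {N3} + {N1, N2, N4}: 18 + 63 = 81
  {N1, N3} + {N2, N4}: 55 + 63 = 118
  {N2, N3} + {N1, N4}: 65 + 50 = 115
  … (7 splits in total)
Best: vehicle 1 Hub → N3 → Hub = 18; vehicle 2 Hub → N1 → N2 → N4 → Hub = 63; combined 81.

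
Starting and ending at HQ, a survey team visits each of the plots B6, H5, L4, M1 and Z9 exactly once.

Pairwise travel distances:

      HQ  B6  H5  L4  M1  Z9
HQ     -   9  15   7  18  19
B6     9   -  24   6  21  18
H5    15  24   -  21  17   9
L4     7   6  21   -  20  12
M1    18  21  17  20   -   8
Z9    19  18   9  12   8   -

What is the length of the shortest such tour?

Minimum total distance: 66.

There are 60 distinct closed tours to check (reversals are equivalent).
HQ → B6 → H5 → L4 → M1 → Z9 → HQ: 9+24+21+20+8+19 = 101
HQ → B6 → H5 → L4 → Z9 → M1 → HQ: 9+24+21+12+8+18 = 92
HQ → B6 → H5 → M1 → L4 → Z9 → HQ: 9+24+17+20+12+19 = 101
HQ → B6 → H5 → M1 → Z9 → L4 → HQ: 9+24+17+8+12+7 = 77
HQ → B6 → H5 → Z9 → L4 → M1 → HQ: 9+24+9+12+20+18 = 92
HQ → B6 → H5 → Z9 → M1 → L4 → HQ: 9+24+9+8+20+7 = 77
HQ → B6 → L4 → H5 → M1 → Z9 → HQ: 9+6+21+17+8+19 = 80
HQ → B6 → L4 → H5 → Z9 → M1 → HQ: 9+6+21+9+8+18 = 71
HQ → B6 → L4 → M1 → H5 → Z9 → HQ: 9+6+20+17+9+19 = 80
HQ → B6 → L4 → M1 → Z9 → H5 → HQ: 9+6+20+8+9+15 = 67
HQ → B6 → L4 → Z9 → H5 → M1 → HQ: 9+6+12+9+17+18 = 71
HQ → B6 → L4 → Z9 → M1 → H5 → HQ: 9+6+12+8+17+15 = 67
HQ → B6 → M1 → H5 → L4 → Z9 → HQ: 9+21+17+21+12+19 = 99
HQ → B6 → M1 → H5 → Z9 → L4 → HQ: 9+21+17+9+12+7 = 75
… (46 more)
HQ → H5 → Z9 → M1 → B6 → L4 → HQ: 15+9+8+21+6+7 = 66  ← best
The minimum is 66.
One optimal route: HQ → H5 → Z9 → M1 → B6 → L4 → HQ (or its reverse).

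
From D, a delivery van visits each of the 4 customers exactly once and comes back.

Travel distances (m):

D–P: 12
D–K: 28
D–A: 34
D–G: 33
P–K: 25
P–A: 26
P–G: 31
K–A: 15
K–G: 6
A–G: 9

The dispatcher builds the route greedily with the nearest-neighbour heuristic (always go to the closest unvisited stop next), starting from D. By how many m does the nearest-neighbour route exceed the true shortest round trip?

5 m longer than the optimal tour.

D: P=12, K=28, G=33, A=34 ⇒ P
P: K=25, A=26, G=31 ⇒ K
K: G=6, A=15 ⇒ G
G: A=9 ⇒ A
NN route D → P → K → G → A → D costs 86.
Optimal: D → P → A → G → K → D costs 81 (by enumerating all 12 distinct tours).
Excess = 86 − 81 = 5.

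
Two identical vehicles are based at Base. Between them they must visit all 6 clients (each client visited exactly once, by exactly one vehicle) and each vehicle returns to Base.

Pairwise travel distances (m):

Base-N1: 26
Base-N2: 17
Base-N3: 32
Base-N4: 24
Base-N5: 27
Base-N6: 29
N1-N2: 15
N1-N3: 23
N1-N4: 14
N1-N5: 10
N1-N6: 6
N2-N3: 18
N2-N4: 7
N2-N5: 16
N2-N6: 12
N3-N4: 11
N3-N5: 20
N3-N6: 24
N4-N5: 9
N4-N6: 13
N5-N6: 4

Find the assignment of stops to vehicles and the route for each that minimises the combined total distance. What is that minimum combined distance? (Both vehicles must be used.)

Check every non-empty split of the stops between the two vehicles; for each half take its own optimal tour:
  {N1} + {N2, N3, N4, N5, N6}: 52 + 85 = 137
  {N2} + {N1, N3, N4, N5, N6}: 34 + 88 = 122
  {N1, N2} + {N3, N4, N5, N6}: 58 + 85 = 143
  {N3} + {N1, N2, N4, N5, N6}: 64 + 69 = 133
  {N1, N3} + {N2, N4, N5, N6}: 81 + 66 = 147
  {N2, N3} + {N1, N4, N5, N6}: 67 + 69 = 136
  … (31 splits in total)
Best: vehicle 1 Base → N2 → Base = 34; vehicle 2 Base → N1 → N6 → N5 → N4 → N3 → Base = 88; combined 122.

122 m — the smallest possible combined total.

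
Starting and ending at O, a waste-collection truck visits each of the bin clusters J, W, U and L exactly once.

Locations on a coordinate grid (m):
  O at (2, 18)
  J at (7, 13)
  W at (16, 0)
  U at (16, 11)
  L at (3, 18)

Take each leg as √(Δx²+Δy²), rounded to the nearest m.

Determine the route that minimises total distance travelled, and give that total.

Minimum total distance: 50 m.

O→J→W→U→L→O: 7+16+11+15+1 = 50
O→J→W→L→U→O: 7+16+22+15+16 = 76
O→J→U→W→L→O: 7+9+11+22+1 = 50
O→J→U→L→W→O: 7+9+15+22+23 = 76
O→J→L→W→U→O: 7+6+22+11+16 = 62
O→J→L→U→W→O: 7+6+15+11+23 = 62
O→W→J→U→L→O: 23+16+9+15+1 = 64
O→W→J→L→U→O: 23+16+6+15+16 = 76
O→W→U→J→L→O: 23+11+9+6+1 = 50
O→W→L→J→U→O: 23+22+6+9+16 = 76
O→U→J→W→L→O: 16+9+16+22+1 = 64
O→U→W→J→L→O: 16+11+16+6+1 = 50
The minimum is 50.
One optimal route: O → J → W → U → L → O (or its reverse).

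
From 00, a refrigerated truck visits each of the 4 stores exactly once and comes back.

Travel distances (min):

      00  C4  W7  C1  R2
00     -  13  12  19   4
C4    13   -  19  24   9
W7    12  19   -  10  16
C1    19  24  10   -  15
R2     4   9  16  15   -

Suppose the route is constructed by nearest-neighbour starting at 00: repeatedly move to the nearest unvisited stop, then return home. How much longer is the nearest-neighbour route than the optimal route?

2 min longer than the optimal tour.

From 00: R2=4, W7=12, C4=13, C1=19 → choose R2 (4).
From R2: C4=9, C1=15, W7=16 → choose C4 (9).
From C4: W7=19, C1=24 → choose W7 (19).
From W7: C1=10 → choose C1 (10).
NN route 00 → R2 → C4 → W7 → C1 → 00 costs 61.
Optimal: 00 → C4 → R2 → C1 → W7 → 00 costs 59 (by enumerating all 12 distinct tours).
Excess = 61 − 59 = 2.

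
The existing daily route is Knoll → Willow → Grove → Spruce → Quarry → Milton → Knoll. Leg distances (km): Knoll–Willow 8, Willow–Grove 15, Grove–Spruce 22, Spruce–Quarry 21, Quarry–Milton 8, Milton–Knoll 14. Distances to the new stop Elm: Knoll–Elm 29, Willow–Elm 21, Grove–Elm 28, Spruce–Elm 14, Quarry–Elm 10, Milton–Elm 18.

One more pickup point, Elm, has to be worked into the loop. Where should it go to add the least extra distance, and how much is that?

Insertion cost between consecutive stops i–j is d(i,Elm) + d(Elm,j) − d(i,j):
  between Knoll and Willow: 29 + 21 − 8 = 42
  between Willow and Grove: 21 + 28 − 15 = 34
  between Grove and Spruce: 28 + 14 − 22 = 20
  between Spruce and Quarry: 14 + 10 − 21 = 3
  between Quarry and Milton: 10 + 18 − 8 = 20
  between Milton and Knoll: 18 + 29 − 14 = 33
Cheapest insertion is between Spruce and Quarry, adding 3.
New total = 88 + 3 = 91.

Adding 3 km by placing Elm on the Spruce–Quarry leg.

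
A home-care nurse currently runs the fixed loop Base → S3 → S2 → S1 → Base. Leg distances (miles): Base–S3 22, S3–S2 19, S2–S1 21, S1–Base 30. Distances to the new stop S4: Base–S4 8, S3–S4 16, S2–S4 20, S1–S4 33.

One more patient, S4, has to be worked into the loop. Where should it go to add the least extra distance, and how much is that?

Insertion cost between consecutive stops i–j is d(i,S4) + d(S4,j) − d(i,j):
  between Base and S3: 8 + 16 − 22 = 2
  between S3 and S2: 16 + 20 − 19 = 17
  between S2 and S1: 20 + 33 − 21 = 32
  between S1 and Base: 33 + 8 − 30 = 11
Cheapest insertion is between Base and S3, adding 2.
New total = 92 + 2 = 94.

+2 miles — insert S4 between Base and S3.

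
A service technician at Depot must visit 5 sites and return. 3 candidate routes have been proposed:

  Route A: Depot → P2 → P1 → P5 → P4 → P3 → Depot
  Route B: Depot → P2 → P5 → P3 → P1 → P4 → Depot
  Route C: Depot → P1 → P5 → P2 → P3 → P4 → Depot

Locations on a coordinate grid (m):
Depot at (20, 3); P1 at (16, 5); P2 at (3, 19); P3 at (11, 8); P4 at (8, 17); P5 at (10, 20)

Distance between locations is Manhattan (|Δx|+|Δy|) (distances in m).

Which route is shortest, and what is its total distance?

Route A: 33 + 27 + 21 + 5 + 12 + 14 = 112
Route B: 33 + 8 + 13 + 8 + 20 + 26 = 108
Route C: 6 + 21 + 8 + 19 + 12 + 26 = 92

Shortest is Route C, total 92 m.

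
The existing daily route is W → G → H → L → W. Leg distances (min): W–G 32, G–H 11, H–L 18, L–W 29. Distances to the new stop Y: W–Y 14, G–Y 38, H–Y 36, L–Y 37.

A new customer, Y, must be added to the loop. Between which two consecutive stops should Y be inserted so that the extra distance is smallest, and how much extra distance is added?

+20 min — insert Y between W and G.

Insertion cost between consecutive stops i–j is d(i,Y) + d(Y,j) − d(i,j):
  between W and G: 14 + 38 − 32 = 20
  between G and H: 38 + 36 − 11 = 63
  between H and L: 36 + 37 − 18 = 55
  between L and W: 37 + 14 − 29 = 22
Cheapest insertion is between W and G, adding 20.
New total = 90 + 20 = 110.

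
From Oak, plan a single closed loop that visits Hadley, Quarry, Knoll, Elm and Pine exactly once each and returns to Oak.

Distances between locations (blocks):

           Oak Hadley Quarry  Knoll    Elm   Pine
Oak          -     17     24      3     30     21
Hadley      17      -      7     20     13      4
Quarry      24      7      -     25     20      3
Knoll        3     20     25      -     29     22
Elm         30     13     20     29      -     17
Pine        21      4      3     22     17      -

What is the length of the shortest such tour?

Minimum total distance: 76 blocks.

Oak → Hadley → Quarry → Knoll → Elm → Pine → Oak: 17+7+25+29+17+21 = 116
Oak → Hadley → Quarry → Knoll → Pine → Elm → Oak: 17+7+25+22+17+30 = 118
Oak → Hadley → Quarry → Elm → Knoll → Pine → Oak: 17+7+20+29+22+21 = 116
Oak → Hadley → Quarry → Elm → Pine → Knoll → Oak: 17+7+20+17+22+3 = 86
Oak → Hadley → Quarry → Pine → Knoll → Elm → Oak: 17+7+3+22+29+30 = 108
Oak → Hadley → Quarry → Pine → Elm → Knoll → Oak: 17+7+3+17+29+3 = 76
Oak → Hadley → Knoll → Quarry → Elm → Pine → Oak: 17+20+25+20+17+21 = 120
Oak → Hadley → Knoll → Quarry → Pine → Elm → Oak: 17+20+25+3+17+30 = 112
Oak → Hadley → Knoll → Elm → Quarry → Pine → Oak: 17+20+29+20+3+21 = 110
Oak → Hadley → Knoll → Elm → Pine → Quarry → Oak: 17+20+29+17+3+24 = 110
Oak → Hadley → Knoll → Pine → Quarry → Elm → Oak: 17+20+22+3+20+30 = 112
Oak → Hadley → Knoll → Pine → Elm → Quarry → Oak: 17+20+22+17+20+24 = 120
Oak → Hadley → Elm → Quarry → Knoll → Pine → Oak: 17+13+20+25+22+21 = 118
Oak → Hadley → Elm → Quarry → Pine → Knoll → Oak: 17+13+20+3+22+3 = 78
… (46 more)
The minimum is 76.
One optimal route: Oak → Hadley → Quarry → Pine → Elm → Knoll → Oak (or its reverse).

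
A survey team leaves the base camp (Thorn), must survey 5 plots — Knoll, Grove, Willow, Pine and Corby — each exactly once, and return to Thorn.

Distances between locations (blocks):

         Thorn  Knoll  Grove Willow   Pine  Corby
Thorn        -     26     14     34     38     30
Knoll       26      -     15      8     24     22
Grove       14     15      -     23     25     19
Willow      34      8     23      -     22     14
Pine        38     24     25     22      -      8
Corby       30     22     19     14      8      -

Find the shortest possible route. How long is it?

Thorn - Knoll - Grove - Willow - Pine - Corby - Thorn: 26+15+23+22+8+30 = 124
Thorn - Knoll - Grove - Willow - Corby - Pine - Thorn: 26+15+23+14+8+38 = 124
Thorn - Knoll - Grove - Pine - Willow - Corby - Thorn: 26+15+25+22+14+30 = 132
Thorn - Knoll - Grove - Pine - Corby - Willow - Thorn: 26+15+25+8+14+34 = 122
Thorn - Knoll - Grove - Corby - Willow - Pine - Thorn: 26+15+19+14+22+38 = 134
Thorn - Knoll - Grove - Corby - Pine - Willow - Thorn: 26+15+19+8+22+34 = 124
Thorn - Knoll - Willow - Grove - Pine - Corby - Thorn: 26+8+23+25+8+30 = 120
Thorn - Knoll - Willow - Grove - Corby - Pine - Thorn: 26+8+23+19+8+38 = 122
Thorn - Knoll - Willow - Pine - Grove - Corby - Thorn: 26+8+22+25+19+30 = 130
Thorn - Knoll - Willow - Pine - Corby - Grove - Thorn: 26+8+22+8+19+14 = 97
Thorn - Knoll - Willow - Corby - Grove - Pine - Thorn: 26+8+14+19+25+38 = 130
Thorn - Knoll - Willow - Corby - Pine - Grove - Thorn: 26+8+14+8+25+14 = 95
Thorn - Knoll - Pine - Grove - Willow - Corby - Thorn: 26+24+25+23+14+30 = 142
Thorn - Knoll - Pine - Grove - Corby - Willow - Thorn: 26+24+25+19+14+34 = 142
… (46 more)
The minimum is 95.
One optimal route: Thorn → Knoll → Willow → Corby → Pine → Grove → Thorn (or its reverse).

95 blocks — the shortest possible round trip.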